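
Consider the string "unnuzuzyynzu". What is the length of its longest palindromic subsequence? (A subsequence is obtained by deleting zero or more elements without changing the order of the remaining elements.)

One longest palindromic subsequence is unzuznu (positions 1,3,5,6,7,10,12); it reads the same forward and backward, and the interval DP gives dp[1][12] = 7.

7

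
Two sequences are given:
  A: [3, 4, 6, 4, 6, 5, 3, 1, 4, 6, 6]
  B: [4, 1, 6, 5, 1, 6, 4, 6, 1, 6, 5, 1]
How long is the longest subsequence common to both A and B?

Backtracking the LCS table gives one alignment: 4 (A2,B1) → 6 (A5,B3) → 5 (A6,B4) → 1 (A8,B5) → 4 (A9,B7) → 6 (A10,B8) → 6 (A11,B10).
So the longest common subsequence has length 7.

7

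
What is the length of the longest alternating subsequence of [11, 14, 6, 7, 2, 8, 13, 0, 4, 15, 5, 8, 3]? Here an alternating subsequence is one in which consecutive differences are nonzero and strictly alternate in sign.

Track the best alternating length ending on an up-step vs a down-step at each position: up/down = 1/1, 2/1, 1/3, 4/3, 1/5, 6/3, 6/3, 1/7, 8/7, 8/1, 8/9, 10/9, 8/11.
The maximum over both is 11; one such subsequence is 11, 14, 6, 7, 2, 8, 0, 15, 5, 8, 3.

11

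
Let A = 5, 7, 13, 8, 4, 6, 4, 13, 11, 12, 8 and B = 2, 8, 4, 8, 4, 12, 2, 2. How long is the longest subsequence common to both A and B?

4

Backtracking the LCS table gives one alignment: 8 (A4,B2) → 4 (A5,B3) → 4 (A7,B5) → 12 (A10,B6).
So the longest common subsequence has length 4.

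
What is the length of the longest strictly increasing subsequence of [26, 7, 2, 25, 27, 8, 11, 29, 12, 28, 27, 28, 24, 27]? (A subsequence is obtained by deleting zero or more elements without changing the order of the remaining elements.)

Let dp[i] be the longest increasing subsequence ending at position i. Then dp = [1, 1, 1, 2, 3, 2, 3, 4, 4, 5, 5, 6, 5, 6].
The maximum is 6; one witness is 7, 8, 11, 12, 27, 28 at positions 2,6,7,9,11,12.

6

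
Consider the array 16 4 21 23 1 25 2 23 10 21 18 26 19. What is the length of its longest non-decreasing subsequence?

Let dp[i] be the longest non-decreasing subsequence ending at position i. Then dp = [1, 1, 2, 3, 1, 4, 2, 4, 3, 4, 4, 5, 5].
The maximum is 5; one witness is 16, 21, 23, 25, 26 at positions 1,3,4,6,12.

5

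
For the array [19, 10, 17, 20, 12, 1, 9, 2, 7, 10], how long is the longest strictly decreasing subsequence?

One longest decreasing subsequence is 19, 17, 12, 9, 2 (positions 1,3,5,7,8), of length 5; no longer one exists.

5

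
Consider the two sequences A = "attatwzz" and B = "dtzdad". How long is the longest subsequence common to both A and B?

2

A longest common subsequence is ta (length 2); the LCS DP confirms no longer common subsequence exists.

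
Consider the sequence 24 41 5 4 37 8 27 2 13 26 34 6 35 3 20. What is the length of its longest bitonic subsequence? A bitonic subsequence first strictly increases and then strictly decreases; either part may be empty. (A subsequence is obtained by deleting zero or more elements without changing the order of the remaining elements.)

One longest bitonic subsequence is 24, 41, 37, 27, 26, 6, 3 (positions 1,2,5,7,10,12,14): it rises to 41 then falls. Length 7 is optimal.

7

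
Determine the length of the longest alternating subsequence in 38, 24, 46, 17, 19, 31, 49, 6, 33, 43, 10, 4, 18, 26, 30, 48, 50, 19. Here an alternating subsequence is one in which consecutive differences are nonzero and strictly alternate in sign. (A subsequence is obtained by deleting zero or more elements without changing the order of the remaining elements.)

Track the best alternating length ending on an up-step vs a down-step at each position: up/down = 1/1, 1/2, 3/1, 1/4, 5/4, 5/4, 5/1, 1/6, 7/6, 7/6, 7/8, 1/8, 9/8, 9/8, 9/8, 9/6, 9/1, 9/10.
The maximum over both is 10; one such subsequence is 38, 24, 46, 17, 19, 6, 33, 10, 26, 19.

10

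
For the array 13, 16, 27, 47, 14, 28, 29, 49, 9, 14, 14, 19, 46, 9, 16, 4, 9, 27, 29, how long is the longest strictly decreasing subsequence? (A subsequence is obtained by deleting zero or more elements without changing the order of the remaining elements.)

Let dp[i] be the longest decreasing subsequence ending at position i. Then dp = [1, 1, 1, 1, 2, 2, 2, 1, 3, 3, 3, 3, 2, 4, 4, 5, 5, 3, 3].
The maximum is 5; one witness is 47, 28, 14, 9, 4 at positions 4,6,10,14,16.

5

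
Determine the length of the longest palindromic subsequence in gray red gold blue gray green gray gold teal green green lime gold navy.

5

One longest palindromic subsequence is gold green green green gold (positions 3,6,10,11,13); it reads the same forward and backward, and the interval DP gives dp[1][14] = 5.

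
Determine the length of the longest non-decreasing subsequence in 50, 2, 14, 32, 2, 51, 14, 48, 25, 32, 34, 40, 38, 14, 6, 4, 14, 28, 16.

7

Let dp[i] be the longest non-decreasing subsequence ending at position i. Then dp = [1, 1, 2, 3, 2, 4, 3, 4, 4, 5, 6, 7, 7, 4, 3, 3, 5, 6, 6].
The maximum is 7; one witness is 2, 14, 14, 25, 32, 34, 40 at positions 2,3,7,9,10,11,12.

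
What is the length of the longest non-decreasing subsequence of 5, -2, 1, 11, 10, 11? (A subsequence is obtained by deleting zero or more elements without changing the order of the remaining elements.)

Scanning left to right, the best length ending at each element is: 5→1, -2→1, 1→2, 11→3, 10→3, 11→4.
So the longest non-decreasing subsequence has length 4, e.g. -2, 1, 11, 11.

4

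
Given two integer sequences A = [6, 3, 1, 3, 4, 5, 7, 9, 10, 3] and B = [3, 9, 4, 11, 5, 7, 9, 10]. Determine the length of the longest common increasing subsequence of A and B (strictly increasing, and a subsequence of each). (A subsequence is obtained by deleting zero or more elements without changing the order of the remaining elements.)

6

For each value that appears in both, track the longest common increasing run ending there.
The best achievable length is 6; one witness is 3, 4, 5, 7, 9, 10 (A-positions 2,5,6,7,8,9, B-positions 1,3,5,6,7,8).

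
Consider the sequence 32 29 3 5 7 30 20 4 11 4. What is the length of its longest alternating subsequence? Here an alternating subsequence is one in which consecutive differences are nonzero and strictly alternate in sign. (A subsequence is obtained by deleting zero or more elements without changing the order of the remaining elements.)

6

Track the best alternating length ending on an up-step vs a down-step at each position: up/down = 1/1, 1/2, 1/2, 3/2, 3/2, 3/2, 3/4, 3/4, 5/4, 3/6.
The maximum over both is 6; one such subsequence is 32, 3, 5, 4, 11, 4.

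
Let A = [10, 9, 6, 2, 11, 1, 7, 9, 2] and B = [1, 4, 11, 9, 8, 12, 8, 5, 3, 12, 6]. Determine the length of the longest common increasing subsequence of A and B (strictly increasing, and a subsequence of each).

2

For each value that appears in both, track the longest common increasing run ending there.
The best achievable length is 2; one witness is 1, 9 (A-positions 6,8, B-positions 1,4).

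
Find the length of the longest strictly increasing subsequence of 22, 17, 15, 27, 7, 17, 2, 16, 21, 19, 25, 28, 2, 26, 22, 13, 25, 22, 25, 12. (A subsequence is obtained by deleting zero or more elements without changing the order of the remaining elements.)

5

Scanning left to right, the best length ending at each element is: 22→1, 17→1, 15→1, 27→2, 7→1, 17→2, 2→1, 16→2, 21→3, 19→3, 25→4, 28→5, 2→1, 26→5, 22→4, 13→2, 25→5, 22→4, 25→5, 12→2.
So the longest increasing subsequence has length 5, e.g. 15, 17, 21, 25, 28.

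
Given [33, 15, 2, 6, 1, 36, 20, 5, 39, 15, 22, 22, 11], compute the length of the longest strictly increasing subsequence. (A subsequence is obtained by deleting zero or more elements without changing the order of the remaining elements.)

One longest increasing subsequence is 2, 6, 36, 39 (positions 3,4,6,9), of length 4; no longer one exists.

4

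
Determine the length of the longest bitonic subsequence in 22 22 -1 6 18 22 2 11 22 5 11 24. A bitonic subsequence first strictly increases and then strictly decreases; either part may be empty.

6

One longest bitonic subsequence is -1, 6, 18, 22, 11, 5 (positions 3,4,5,6,8,10): it rises to 22 then falls. Length 6 is optimal.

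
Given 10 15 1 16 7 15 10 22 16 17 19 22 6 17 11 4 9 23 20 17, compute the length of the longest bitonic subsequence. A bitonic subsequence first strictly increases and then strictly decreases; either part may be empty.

10

Let inc[i] be the LIS ending at i and dec[i] the longest strictly decreasing subsequence starting at i. inc = [1, 2, 1, 3, 2, 3, 3, 4, 4, 5, 6, 7, 2, 5, 4, 2, 3, 8, 7, 5], dec = [4, 4, 1, 5, 3, 4, 3, 5, 3, 3, 4, 4, 2, 3, 2, 1, 1, 3, 2, 1].
max_i inc[i]+dec[i]−1 = 10, with one witness 1, 7, 15, 16, 17, 19, 22, 17, 11, 9.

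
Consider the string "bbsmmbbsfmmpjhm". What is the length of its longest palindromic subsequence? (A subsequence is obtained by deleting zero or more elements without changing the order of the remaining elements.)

6

One longest palindromic subsequence is mmbbmm (positions 4,5,6,7,11,15); it reads the same forward and backward, and the interval DP gives dp[1][15] = 6.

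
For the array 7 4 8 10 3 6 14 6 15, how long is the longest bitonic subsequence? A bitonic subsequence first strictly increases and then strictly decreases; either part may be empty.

Let inc[i] be the LIS ending at i and dec[i] the longest strictly decreasing subsequence starting at i. inc = [1, 1, 2, 3, 1, 2, 4, 2, 5], dec = [3, 2, 2, 2, 1, 1, 2, 1, 1].
max_i inc[i]+dec[i]−1 = 5, with one witness 7, 8, 10, 14, 6.

5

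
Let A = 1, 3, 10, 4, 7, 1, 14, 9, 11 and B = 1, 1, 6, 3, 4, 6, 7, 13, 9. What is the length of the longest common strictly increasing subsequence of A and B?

5

A longest common strictly increasing subsequence is 1, 3, 4, 7, 9 (length 5); it appears in order in both A and B, and no longer such subsequence exists.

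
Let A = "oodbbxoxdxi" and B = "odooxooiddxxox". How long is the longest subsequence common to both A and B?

A longest common subsequence is oodxox (length 6); the LCS DP confirms no longer common subsequence exists.

6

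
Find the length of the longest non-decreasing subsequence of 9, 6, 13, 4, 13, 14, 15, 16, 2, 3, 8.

6

Scanning left to right, the best length ending at each element is: 9→1, 6→1, 13→2, 4→1, 13→3, 14→4, 15→5, 16→6, 2→1, 3→2, 8→3.
So the longest non-decreasing subsequence has length 6, e.g. 9, 13, 13, 14, 15, 16.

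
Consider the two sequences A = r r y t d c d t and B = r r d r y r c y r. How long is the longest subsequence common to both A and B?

4

A longest common subsequence is rryc (length 4); the LCS DP confirms no longer common subsequence exists.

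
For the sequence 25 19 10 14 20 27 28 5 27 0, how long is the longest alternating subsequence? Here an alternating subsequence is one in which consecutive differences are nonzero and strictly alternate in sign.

6

Track the best alternating length ending on an up-step vs a down-step at each position: up/down = 1/1, 1/2, 1/2, 3/2, 3/2, 3/1, 3/1, 1/4, 5/4, 1/6.
The maximum over both is 6; one such subsequence is 25, 10, 14, 5, 27, 0.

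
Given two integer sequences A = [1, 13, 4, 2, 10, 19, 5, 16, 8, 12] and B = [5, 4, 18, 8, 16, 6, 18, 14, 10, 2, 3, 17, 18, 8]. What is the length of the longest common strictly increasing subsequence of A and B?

For each value that appears in both, track the longest common increasing run ending there.
The best achievable length is 2; one witness is 5, 8 (A-positions 7,9, B-positions 1,4).

2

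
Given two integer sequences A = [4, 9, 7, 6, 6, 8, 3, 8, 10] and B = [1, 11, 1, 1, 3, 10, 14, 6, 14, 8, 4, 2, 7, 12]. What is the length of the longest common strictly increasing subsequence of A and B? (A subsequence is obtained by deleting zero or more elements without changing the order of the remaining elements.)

2

A longest common strictly increasing subsequence is 3, 10 (length 2); it appears in order in both A and B, and no longer such subsequence exists.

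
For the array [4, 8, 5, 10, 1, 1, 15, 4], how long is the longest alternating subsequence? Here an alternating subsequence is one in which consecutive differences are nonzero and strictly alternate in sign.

Track the best alternating length ending on an up-step vs a down-step at each position: up/down = 1/1, 2/1, 2/3, 4/1, 1/5, 1/5, 6/1, 6/7.
The maximum over both is 7; one such subsequence is 4, 8, 5, 10, 1, 15, 4.

7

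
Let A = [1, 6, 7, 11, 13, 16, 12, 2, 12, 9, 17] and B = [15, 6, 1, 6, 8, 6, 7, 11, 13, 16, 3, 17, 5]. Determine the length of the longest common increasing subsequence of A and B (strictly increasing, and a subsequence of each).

For each value that appears in both, track the longest common increasing run ending there.
The best achievable length is 7; one witness is 1, 6, 7, 11, 13, 16, 17 (A-positions 1,2,3,4,5,6,11, B-positions 3,4,7,8,9,10,12).

7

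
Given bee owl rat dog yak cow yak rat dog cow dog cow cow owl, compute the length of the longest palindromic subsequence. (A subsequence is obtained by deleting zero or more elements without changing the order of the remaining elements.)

7

One longest palindromic subsequence is owl cow cow dog cow cow owl (positions 2,6,10,11,12,13,14); it reads the same forward and backward, and the interval DP gives dp[1][14] = 7.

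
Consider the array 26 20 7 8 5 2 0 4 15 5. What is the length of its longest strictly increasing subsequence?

3

Scanning left to right, the best length ending at each element is: 26→1, 20→1, 7→1, 8→2, 5→1, 2→1, 0→1, 4→2, 15→3, 5→3.
So the longest increasing subsequence has length 3, e.g. 7, 8, 15.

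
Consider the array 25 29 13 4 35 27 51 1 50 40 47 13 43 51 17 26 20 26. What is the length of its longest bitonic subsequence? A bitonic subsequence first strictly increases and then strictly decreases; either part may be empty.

One longest bitonic subsequence is 25, 29, 35, 51, 50, 47, 43, 26, 20 (positions 1,2,5,7,9,11,13,16,17): it rises to 51 then falls. Length 9 is optimal.

9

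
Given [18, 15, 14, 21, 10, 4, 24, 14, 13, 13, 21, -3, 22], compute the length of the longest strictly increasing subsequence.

4

Scanning left to right, the best length ending at each element is: 18→1, 15→1, 14→1, 21→2, 10→1, 4→1, 24→3, 14→2, 13→2, 13→2, 21→3, -3→1, 22→4.
So the longest increasing subsequence has length 4, e.g. 10, 14, 21, 22.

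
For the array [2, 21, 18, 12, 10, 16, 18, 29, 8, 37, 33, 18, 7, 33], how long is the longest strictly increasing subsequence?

One longest increasing subsequence is 2, 12, 16, 18, 29, 37 (positions 1,4,6,7,8,10), of length 6; no longer one exists.

6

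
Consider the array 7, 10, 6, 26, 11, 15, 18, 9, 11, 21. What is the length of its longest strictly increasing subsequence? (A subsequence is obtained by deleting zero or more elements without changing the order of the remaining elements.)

6

One longest increasing subsequence is 7, 10, 11, 15, 18, 21 (positions 1,2,5,6,7,10), of length 6; no longer one exists.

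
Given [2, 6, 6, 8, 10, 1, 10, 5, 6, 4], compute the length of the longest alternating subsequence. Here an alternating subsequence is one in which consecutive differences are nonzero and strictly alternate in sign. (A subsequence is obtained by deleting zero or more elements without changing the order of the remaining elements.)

7

A longest alternating subsequence is 2, 6, 1, 10, 5, 6, 4 (positions 1,2,6,7,8,9,10); its 6 consecutive differences strictly alternate in sign, and length 7 is optimal.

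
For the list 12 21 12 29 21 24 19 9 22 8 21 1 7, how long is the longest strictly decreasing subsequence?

Scanning left to right, the best length ending at each element is: 12→1, 21→1, 12→2, 29→1, 21→2, 24→2, 19→3, 9→4, 22→3, 8→5, 21→4, 1→6, 7→6.
So the longest decreasing subsequence has length 6, e.g. 29, 21, 19, 9, 8, 1.

6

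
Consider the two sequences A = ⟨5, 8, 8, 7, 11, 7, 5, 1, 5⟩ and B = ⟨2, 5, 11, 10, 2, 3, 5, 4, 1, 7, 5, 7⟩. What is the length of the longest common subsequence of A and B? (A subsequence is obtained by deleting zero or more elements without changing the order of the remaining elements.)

Backtracking the LCS table gives one alignment: 5 (A1,B2) → 11 (A5,B3) → 5 (A7,B7) → 1 (A8,B9) → 5 (A9,B11).
So the longest common subsequence has length 5.

5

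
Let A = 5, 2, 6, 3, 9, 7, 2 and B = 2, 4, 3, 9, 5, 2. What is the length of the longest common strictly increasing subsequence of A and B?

3

A longest common strictly increasing subsequence is 2, 3, 9 (length 3); it appears in order in both A and B, and no longer such subsequence exists.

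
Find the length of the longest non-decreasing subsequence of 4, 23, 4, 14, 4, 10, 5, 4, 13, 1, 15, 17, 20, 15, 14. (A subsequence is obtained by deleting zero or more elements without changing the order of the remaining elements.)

8

One longest non-decreasing subsequence is 4, 4, 4, 10, 13, 15, 17, 20 (positions 1,3,5,6,9,11,12,13), of length 8; no longer one exists.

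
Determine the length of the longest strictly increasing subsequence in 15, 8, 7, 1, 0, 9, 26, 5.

3

Let dp[i] be the longest increasing subsequence ending at position i. Then dp = [1, 1, 1, 1, 1, 2, 3, 2].
The maximum is 3; one witness is 8, 9, 26 at positions 2,6,7.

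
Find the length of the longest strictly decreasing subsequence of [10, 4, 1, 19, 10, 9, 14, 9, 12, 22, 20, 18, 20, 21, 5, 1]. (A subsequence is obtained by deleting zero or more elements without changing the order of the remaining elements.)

Scanning left to right, the best length ending at each element is: 10→1, 4→2, 1→3, 19→1, 10→2, 9→3, 14→2, 9→3, 12→3, 22→1, 20→2, 18→3, 20→2, 21→2, 5→4, 1→5.
So the longest decreasing subsequence has length 5, e.g. 19, 10, 9, 5, 1.

5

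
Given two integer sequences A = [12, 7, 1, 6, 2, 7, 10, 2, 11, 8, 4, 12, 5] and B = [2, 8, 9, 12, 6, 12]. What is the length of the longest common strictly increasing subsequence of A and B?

A longest common strictly increasing subsequence is 2, 8, 12 (length 3); it appears in order in both A and B, and no longer such subsequence exists.

3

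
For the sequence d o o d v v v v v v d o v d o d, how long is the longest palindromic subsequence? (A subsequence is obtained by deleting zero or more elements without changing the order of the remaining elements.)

14

One longest palindromic subsequence is doodvvvvvvdood (positions 1,2,3,4,5,6,7,8,9,10,11,12,15,16); it reads the same forward and backward, and the interval DP gives dp[1][16] = 14.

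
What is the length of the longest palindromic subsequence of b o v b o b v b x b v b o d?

9

One longest palindromic subsequence is obvbxbvbo (positions 5,6,7,8,9,10,11,12,13); it reads the same forward and backward, and the interval DP gives dp[1][14] = 9.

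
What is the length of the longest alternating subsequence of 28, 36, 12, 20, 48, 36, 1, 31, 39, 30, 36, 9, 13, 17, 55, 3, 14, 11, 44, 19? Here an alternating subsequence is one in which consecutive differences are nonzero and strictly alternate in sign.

Track the best alternating length ending on an up-step vs a down-step at each position: up/down = 1/1, 2/1, 1/3, 4/3, 4/1, 4/5, 1/5, 6/5, 6/5, 6/7, 8/7, 6/9, 10/9, 10/9, 10/1, 6/11, 12/11, 12/13, 14/11, 14/15.
The maximum over both is 15; one such subsequence is 28, 36, 12, 20, 1, 31, 30, 36, 9, 13, 3, 14, 11, 44, 19.

15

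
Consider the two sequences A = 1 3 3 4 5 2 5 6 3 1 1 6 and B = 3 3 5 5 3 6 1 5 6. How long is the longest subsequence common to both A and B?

7

Backtracking the LCS table gives one alignment: 3 (A2,B1) → 3 (A3,B2) → 5 (A5,B3) → 5 (A7,B4) → 6 (A8,B6) → 1 (A10,B7) → 6 (A12,B9).
So the longest common subsequence has length 7.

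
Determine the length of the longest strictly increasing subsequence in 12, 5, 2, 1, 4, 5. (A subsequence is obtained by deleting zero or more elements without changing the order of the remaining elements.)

One longest increasing subsequence is 2, 4, 5 (positions 3,5,6), of length 3; no longer one exists.

3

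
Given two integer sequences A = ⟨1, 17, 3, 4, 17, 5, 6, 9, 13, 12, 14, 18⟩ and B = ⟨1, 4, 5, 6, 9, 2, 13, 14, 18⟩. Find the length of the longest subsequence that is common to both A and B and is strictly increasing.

8

A longest common strictly increasing subsequence is 1, 4, 5, 6, 9, 13, 14, 18 (length 8); it appears in order in both A and B, and no longer such subsequence exists.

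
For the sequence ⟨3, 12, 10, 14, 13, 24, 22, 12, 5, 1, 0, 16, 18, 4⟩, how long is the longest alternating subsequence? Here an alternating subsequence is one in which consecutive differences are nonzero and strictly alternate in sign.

A longest alternating subsequence is 3, 12, 10, 14, 13, 24, 12, 16, 4 (positions 1,2,3,4,5,6,8,12,14); its 8 consecutive differences strictly alternate in sign, and length 9 is optimal.

9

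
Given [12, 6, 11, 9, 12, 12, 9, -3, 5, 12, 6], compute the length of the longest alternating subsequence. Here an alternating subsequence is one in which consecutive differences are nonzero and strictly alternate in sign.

8

A longest alternating subsequence is 12, 6, 11, 9, 12, 9, 12, 6 (positions 1,2,3,4,5,7,10,11); its 7 consecutive differences strictly alternate in sign, and length 8 is optimal.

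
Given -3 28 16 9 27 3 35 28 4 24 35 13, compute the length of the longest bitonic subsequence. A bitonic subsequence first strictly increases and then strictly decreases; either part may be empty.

7

One longest bitonic subsequence is -3, 16, 27, 35, 28, 24, 13 (positions 1,3,5,7,8,10,12): it rises to 35 then falls. Length 7 is optimal.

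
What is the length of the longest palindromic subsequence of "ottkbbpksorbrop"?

7

One longest palindromic subsequence is porbrop (positions 7,10,11,12,13,14,15); it reads the same forward and backward, and the interval DP gives dp[1][15] = 7.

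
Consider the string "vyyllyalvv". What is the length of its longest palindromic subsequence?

Using dp[i][j] = 2 + dp[i+1][j−1] if the ends match, else max(dp[i+1][j], dp[i][j−1]):
dp[1][10] = 6. A witness is vyllyv at positions 1,3,4,5,6,10.

6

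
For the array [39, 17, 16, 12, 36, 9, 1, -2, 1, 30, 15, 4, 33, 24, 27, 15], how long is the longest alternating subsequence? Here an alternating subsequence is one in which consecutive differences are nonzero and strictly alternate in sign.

Track the best alternating length ending on an up-step vs a down-step at each position: up/down = 1/1, 1/2, 1/2, 1/2, 3/2, 1/4, 1/4, 1/4, 5/4, 5/4, 5/6, 5/6, 7/4, 7/8, 9/8, 7/10.
The maximum over both is 10; one such subsequence is 39, 17, 36, 9, 30, 15, 33, 24, 27, 15.

10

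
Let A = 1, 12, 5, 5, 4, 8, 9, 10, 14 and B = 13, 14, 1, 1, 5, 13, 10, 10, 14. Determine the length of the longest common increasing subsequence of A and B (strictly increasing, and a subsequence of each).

A longest common strictly increasing subsequence is 1, 5, 10, 14 (length 4); it appears in order in both A and B, and no longer such subsequence exists.

4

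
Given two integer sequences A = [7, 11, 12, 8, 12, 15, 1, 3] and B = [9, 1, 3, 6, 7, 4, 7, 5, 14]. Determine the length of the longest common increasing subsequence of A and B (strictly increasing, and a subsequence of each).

2

For each value that appears in both, track the longest common increasing run ending there.
The best achievable length is 2; one witness is 1, 3 (A-positions 7,8, B-positions 2,3).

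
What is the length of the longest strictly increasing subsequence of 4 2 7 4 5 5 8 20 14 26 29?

7

One longest increasing subsequence is 2, 4, 5, 8, 20, 26, 29 (positions 2,4,5,7,8,10,11), of length 7; no longer one exists.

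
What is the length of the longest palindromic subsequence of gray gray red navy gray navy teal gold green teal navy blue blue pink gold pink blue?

Using dp[i][j] = 2 + dp[i+1][j−1] if the ends match, else max(dp[i+1][j], dp[i][j−1]):
dp[1][17] = 5. A witness is blue pink gold pink blue at positions 12,14,15,16,17.

5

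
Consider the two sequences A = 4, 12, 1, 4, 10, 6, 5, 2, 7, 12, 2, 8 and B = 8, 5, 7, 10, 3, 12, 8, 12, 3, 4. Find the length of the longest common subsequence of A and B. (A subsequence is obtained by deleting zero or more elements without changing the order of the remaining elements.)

Backtracking the LCS table gives one alignment: 5 (A7,B2) → 7 (A9,B3) → 12 (A10,B6) → 8 (A12,B7).
So the longest common subsequence has length 4.

4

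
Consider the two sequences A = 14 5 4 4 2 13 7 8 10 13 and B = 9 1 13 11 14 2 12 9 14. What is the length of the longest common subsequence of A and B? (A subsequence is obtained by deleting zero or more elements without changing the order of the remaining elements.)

2

A longest common subsequence is 14, 2 (length 2); the LCS DP confirms no longer common subsequence exists.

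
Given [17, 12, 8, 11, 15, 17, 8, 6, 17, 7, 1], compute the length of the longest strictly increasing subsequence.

4

Scanning left to right, the best length ending at each element is: 17→1, 12→1, 8→1, 11→2, 15→3, 17→4, 8→1, 6→1, 17→4, 7→2, 1→1.
So the longest increasing subsequence has length 4, e.g. 8, 11, 15, 17.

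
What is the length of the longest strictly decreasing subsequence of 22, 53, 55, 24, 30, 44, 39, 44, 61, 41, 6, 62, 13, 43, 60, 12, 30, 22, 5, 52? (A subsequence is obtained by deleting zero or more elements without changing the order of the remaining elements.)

6

One longest decreasing subsequence is 53, 44, 39, 13, 12, 5 (positions 2,6,7,13,16,19), of length 6; no longer one exists.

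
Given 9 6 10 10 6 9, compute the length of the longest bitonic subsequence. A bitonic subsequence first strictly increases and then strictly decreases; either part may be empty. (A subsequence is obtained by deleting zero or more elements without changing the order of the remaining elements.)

3

Let inc[i] be the LIS ending at i and dec[i] the longest strictly decreasing subsequence starting at i. inc = [1, 1, 2, 2, 1, 2], dec = [2, 1, 2, 2, 1, 1].
max_i inc[i]+dec[i]−1 = 3, with one witness 9, 10, 9.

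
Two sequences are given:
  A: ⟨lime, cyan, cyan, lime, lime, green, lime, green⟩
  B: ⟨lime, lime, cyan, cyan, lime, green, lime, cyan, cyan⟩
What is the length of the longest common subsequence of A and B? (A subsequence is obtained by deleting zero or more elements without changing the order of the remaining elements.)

6

A longest common subsequence is lime, cyan, cyan, lime, green, lime (length 6); the LCS DP confirms no longer common subsequence exists.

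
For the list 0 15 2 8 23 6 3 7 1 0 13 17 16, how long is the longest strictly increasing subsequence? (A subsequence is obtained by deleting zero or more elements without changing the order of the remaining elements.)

Let dp[i] be the longest increasing subsequence ending at position i. Then dp = [1, 2, 2, 3, 4, 3, 3, 4, 2, 1, 5, 6, 6].
The maximum is 6; one witness is 0, 2, 6, 7, 13, 17 at positions 1,3,6,8,11,12.

6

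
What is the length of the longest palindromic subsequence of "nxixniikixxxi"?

Using dp[i][j] = 2 + dp[i+1][j−1] if the ends match, else max(dp[i+1][j], dp[i][j−1]):
dp[1][13] = 7. A witness is ixikixi at positions 3,4,7,8,9,12,13.

7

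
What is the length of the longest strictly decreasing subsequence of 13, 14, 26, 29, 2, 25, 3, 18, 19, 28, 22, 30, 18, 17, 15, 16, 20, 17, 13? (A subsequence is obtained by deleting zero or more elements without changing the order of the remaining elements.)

7

Let dp[i] be the longest decreasing subsequence ending at position i. Then dp = [1, 1, 1, 1, 2, 2, 3, 3, 3, 2, 3, 1, 4, 5, 6, 6, 4, 5, 7].
The maximum is 7; one witness is 26, 25, 19, 18, 17, 15, 13 at positions 3,6,9,13,14,15,19.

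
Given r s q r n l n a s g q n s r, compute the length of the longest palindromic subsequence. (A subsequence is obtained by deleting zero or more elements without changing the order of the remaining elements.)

9

Using dp[i][j] = 2 + dp[i+1][j−1] if the ends match, else max(dp[i+1][j], dp[i][j−1]):
dp[1][14] = 9. A witness is rsqnlnqsr at positions 1,2,3,5,6,7,11,13,14.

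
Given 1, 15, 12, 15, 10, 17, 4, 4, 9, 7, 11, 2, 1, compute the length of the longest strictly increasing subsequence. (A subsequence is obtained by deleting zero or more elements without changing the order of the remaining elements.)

One longest increasing subsequence is 1, 12, 15, 17 (positions 1,3,4,6), of length 4; no longer one exists.

4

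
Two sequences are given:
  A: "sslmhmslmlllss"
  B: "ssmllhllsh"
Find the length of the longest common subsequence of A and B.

8

Backtracking the LCS table gives one alignment: s (A1,B1) → s (A2,B2) → m (A6,B3) → l (A8,B4) → l (A10,B5) → l (A11,B7) → l (A12,B8) → s (A13,B9).
So the longest common subsequence has length 8.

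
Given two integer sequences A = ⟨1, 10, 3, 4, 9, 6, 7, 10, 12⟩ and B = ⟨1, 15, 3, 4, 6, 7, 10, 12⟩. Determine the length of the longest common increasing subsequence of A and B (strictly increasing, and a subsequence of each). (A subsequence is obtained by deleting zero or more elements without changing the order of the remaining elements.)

A longest common strictly increasing subsequence is 1, 3, 4, 6, 7, 10, 12 (length 7); it appears in order in both A and B, and no longer such subsequence exists.

7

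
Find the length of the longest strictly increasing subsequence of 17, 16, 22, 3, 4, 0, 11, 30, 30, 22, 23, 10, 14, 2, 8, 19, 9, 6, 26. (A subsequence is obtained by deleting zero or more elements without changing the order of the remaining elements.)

6

Let dp[i] be the longest increasing subsequence ending at position i. Then dp = [1, 1, 2, 1, 2, 1, 3, 4, 4, 4, 5, 3, 4, 2, 3, 5, 4, 3, 6].
The maximum is 6; one witness is 3, 4, 11, 22, 23, 26 at positions 4,5,7,10,11,19.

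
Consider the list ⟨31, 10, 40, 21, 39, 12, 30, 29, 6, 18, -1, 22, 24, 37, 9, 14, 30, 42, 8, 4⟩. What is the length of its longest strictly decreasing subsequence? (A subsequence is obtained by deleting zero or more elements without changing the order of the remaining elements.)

Let dp[i] be the longest decreasing subsequence ending at position i. Then dp = [1, 2, 1, 2, 2, 3, 3, 4, 5, 5, 6, 5, 5, 3, 6, 6, 4, 1, 7, 8].
The maximum is 8; one witness is 40, 39, 30, 29, 18, 9, 8, 4 at positions 3,5,7,8,10,15,19,20.

8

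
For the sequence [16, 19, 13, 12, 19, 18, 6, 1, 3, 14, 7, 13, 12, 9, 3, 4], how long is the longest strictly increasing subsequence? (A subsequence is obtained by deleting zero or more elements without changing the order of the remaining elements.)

Let dp[i] be the longest increasing subsequence ending at position i. Then dp = [1, 2, 1, 1, 2, 2, 1, 1, 2, 3, 3, 4, 4, 4, 2, 3].
The maximum is 4; one witness is 1, 3, 7, 13 at positions 8,9,11,12.

4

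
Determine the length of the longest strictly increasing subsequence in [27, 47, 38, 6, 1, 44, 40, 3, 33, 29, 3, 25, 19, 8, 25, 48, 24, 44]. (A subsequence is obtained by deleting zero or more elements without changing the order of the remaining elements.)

5

One longest increasing subsequence is 1, 3, 19, 25, 48 (positions 5,8,13,15,16), of length 5; no longer one exists.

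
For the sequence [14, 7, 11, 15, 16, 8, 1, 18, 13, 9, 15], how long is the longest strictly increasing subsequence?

5

Let dp[i] be the longest increasing subsequence ending at position i. Then dp = [1, 1, 2, 3, 4, 2, 1, 5, 3, 3, 4].
The maximum is 5; one witness is 7, 11, 15, 16, 18 at positions 2,3,4,5,8.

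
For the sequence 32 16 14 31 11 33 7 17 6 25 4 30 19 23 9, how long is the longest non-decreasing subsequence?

One longest non-decreasing subsequence is 16, 17, 25, 30 (positions 2,8,10,12), of length 4; no longer one exists.

4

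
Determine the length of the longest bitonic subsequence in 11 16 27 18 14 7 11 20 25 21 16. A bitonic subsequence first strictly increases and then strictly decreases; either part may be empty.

7

One longest bitonic subsequence is 11, 16, 18, 20, 25, 21, 16 (positions 1,2,4,8,9,10,11): it rises to 25 then falls. Length 7 is optimal.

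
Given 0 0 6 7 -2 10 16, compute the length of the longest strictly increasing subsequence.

Let dp[i] be the longest increasing subsequence ending at position i. Then dp = [1, 1, 2, 3, 1, 4, 5].
The maximum is 5; one witness is 0, 6, 7, 10, 16 at positions 1,3,4,6,7.

5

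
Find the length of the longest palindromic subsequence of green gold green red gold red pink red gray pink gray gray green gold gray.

Using dp[i][j] = 2 + dp[i+1][j−1] if the ends match, else max(dp[i+1][j], dp[i][j−1]):
dp[1][15] = 7. A witness is gold green gray gray gray green gold at positions 2,3,9,11,12,13,14.

7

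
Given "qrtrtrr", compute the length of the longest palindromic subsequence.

One longest palindromic subsequence is rrtrr (positions 2,4,5,6,7); it reads the same forward and backward, and the interval DP gives dp[1][7] = 5.

5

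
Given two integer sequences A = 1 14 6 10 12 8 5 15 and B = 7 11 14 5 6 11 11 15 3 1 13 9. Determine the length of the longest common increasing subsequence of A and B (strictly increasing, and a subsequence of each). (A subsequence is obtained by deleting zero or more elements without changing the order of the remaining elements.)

A longest common strictly increasing subsequence is 14, 15 (length 2); it appears in order in both A and B, and no longer such subsequence exists.

2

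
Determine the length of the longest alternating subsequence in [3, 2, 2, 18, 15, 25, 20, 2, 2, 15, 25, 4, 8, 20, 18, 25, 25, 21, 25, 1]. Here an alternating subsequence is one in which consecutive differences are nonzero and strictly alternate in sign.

Track the best alternating length ending on an up-step vs a down-step at each position: up/down = 1/1, 1/2, 1/2, 3/1, 3/4, 5/1, 5/6, 1/6, 1/6, 7/6, 7/1, 7/8, 9/8, 9/8, 9/10, 11/1, 11/1, 11/12, 13/1, 1/14.
The maximum over both is 14; one such subsequence is 3, 2, 18, 15, 25, 2, 15, 4, 20, 18, 25, 21, 25, 1.

14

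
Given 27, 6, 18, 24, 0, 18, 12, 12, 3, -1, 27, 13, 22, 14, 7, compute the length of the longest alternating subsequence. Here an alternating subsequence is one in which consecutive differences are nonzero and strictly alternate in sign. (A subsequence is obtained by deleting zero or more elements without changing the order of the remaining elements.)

10

A longest alternating subsequence is 27, 6, 18, 0, 18, 12, 27, 13, 22, 14 (positions 1,2,3,5,6,7,11,12,13,14); its 9 consecutive differences strictly alternate in sign, and length 10 is optimal.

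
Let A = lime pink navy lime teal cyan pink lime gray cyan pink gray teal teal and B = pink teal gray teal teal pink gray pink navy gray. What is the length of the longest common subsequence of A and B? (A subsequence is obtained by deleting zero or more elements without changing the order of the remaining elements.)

6

Backtracking the LCS table gives one alignment: pink (A2,B1) → teal (A5,B5) → pink (A7,B6) → gray (A9,B7) → pink (A11,B8) → gray (A12,B10).
So the longest common subsequence has length 6.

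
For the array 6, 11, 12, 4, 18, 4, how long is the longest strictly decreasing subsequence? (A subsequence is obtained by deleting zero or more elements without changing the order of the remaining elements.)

2

Let dp[i] be the longest decreasing subsequence ending at position i. Then dp = [1, 1, 1, 2, 1, 2].
The maximum is 2; one witness is 6, 4 at positions 1,4.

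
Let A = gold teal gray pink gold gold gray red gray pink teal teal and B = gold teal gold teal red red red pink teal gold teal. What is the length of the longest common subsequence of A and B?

Backtracking the LCS table gives one alignment: gold (A1,B1) → teal (A2,B2) → gold (A5,B3) → red (A8,B7) → pink (A10,B8) → teal (A11,B9) → teal (A12,B11).
So the longest common subsequence has length 7.

7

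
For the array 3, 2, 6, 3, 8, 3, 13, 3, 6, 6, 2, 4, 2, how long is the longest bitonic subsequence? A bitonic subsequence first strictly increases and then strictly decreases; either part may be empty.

7

One longest bitonic subsequence is 3, 6, 8, 13, 6, 4, 2 (positions 1,3,5,7,10,12,13): it rises to 13 then falls. Length 7 is optimal.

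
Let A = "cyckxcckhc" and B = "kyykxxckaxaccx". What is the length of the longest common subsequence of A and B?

6

Backtracking the LCS table gives one alignment: y (A2,B3) → c (A3,B7) → k (A4,B8) → x (A5,B10) → c (A6,B12) → c (A7,B13).
So the longest common subsequence has length 6.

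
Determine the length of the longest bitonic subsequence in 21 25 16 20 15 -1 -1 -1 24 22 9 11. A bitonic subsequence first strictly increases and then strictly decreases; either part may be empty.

5

Let inc[i] be the LIS ending at i and dec[i] the longest strictly decreasing subsequence starting at i. inc = [1, 2, 1, 2, 1, 1, 1, 1, 3, 3, 2, 3], dec = [4, 4, 3, 3, 2, 1, 1, 1, 3, 2, 1, 1].
max_i inc[i]+dec[i]−1 = 5, with one witness 21, 25, 24, 22, 11.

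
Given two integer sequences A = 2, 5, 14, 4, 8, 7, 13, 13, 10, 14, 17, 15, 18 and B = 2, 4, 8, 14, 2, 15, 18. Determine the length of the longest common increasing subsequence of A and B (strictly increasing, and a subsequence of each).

6

For each value that appears in both, track the longest common increasing run ending there.
The best achievable length is 6; one witness is 2, 4, 8, 14, 15, 18 (A-positions 1,4,5,10,12,13, B-positions 1,2,3,4,6,7).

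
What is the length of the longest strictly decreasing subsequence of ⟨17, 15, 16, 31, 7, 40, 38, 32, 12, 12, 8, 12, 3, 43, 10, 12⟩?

Scanning left to right, the best length ending at each element is: 17→1, 15→2, 16→2, 31→1, 7→3, 40→1, 38→2, 32→3, 12→4, 12→4, 8→5, 12→4, 3→6, 43→1, 10→5, 12→4.
So the longest decreasing subsequence has length 6, e.g. 40, 38, 32, 12, 8, 3.

6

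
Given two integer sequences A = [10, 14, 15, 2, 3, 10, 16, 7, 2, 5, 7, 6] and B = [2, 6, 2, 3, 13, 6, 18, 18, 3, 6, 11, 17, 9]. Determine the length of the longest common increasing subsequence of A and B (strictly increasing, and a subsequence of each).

For each value that appears in both, track the longest common increasing run ending there.
The best achievable length is 3; one witness is 2, 3, 6 (A-positions 4,5,12, B-positions 1,4,6).

3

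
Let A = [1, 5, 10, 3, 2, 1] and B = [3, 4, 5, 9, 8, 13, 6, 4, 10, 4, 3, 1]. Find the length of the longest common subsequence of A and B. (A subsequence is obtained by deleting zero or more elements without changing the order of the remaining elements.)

4

A longest common subsequence is 5, 10, 3, 1 (length 4); the LCS DP confirms no longer common subsequence exists.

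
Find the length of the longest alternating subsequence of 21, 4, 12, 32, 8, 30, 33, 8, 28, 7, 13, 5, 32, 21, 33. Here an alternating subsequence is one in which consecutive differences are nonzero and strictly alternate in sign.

13

A longest alternating subsequence is 21, 4, 12, 8, 30, 8, 28, 7, 13, 5, 32, 21, 33 (positions 1,2,3,5,6,8,9,10,11,12,13,14,15); its 12 consecutive differences strictly alternate in sign, and length 13 is optimal.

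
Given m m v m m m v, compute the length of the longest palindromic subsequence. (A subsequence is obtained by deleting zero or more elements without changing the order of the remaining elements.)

Using dp[i][j] = 2 + dp[i+1][j−1] if the ends match, else max(dp[i+1][j], dp[i][j−1]):
dp[1][7] = 5. A witness is vmmmv at positions 3,4,5,6,7.

5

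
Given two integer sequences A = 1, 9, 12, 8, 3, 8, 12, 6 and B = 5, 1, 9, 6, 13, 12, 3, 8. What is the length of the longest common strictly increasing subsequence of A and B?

3

A longest common strictly increasing subsequence is 1, 9, 12 (length 3); it appears in order in both A and B, and no longer such subsequence exists.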